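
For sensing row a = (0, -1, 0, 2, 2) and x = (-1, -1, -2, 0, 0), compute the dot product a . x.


Non-zero terms: ['0*-1', '-1*-1', '0*-2']
Products: [0, 1, 0]
y = sum = 1.

1


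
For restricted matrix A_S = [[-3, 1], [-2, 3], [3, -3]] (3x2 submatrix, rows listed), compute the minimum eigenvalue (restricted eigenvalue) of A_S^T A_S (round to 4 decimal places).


A_S^T A_S = [[22, -18], [-18, 19]].
trace = 41.
det = 94.
disc = trace^2 - 4*det = 1681 - 4*94 = 1305.
sqrt(1305) ≈ 36.124784.
lam_min = (41 - sqrt(1305))/2 ≈ (41 - 36.124784)/2 = 2.437608 ≈ 2.4376.

2.4376


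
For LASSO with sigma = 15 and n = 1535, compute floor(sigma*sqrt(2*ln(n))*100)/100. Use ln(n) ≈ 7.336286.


ln(1535) ≈ 7.336286.
2*ln(n) ≈ 14.672572.
sqrt(2*ln(n)) ≈ sqrt(14.672572) ≈ 3.830479.
lambda ≈ 15*3.830479 = 57.457185.
floor(lambda*100)/100 = 57.45.

57.45


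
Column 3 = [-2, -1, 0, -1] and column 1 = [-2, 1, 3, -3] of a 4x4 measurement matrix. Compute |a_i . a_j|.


Inner product: -2*-2 + -1*1 + 0*3 + -1*-3
Products: [4, -1, 0, 3]
Sum = 6.
|dot| = 6.

6


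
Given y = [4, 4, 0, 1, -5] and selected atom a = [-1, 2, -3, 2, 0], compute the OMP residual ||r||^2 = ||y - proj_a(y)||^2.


a^T a = 18.
a^T y = 6.
coeff = 6/18 = 1/3.
||r||^2 = 56.

56


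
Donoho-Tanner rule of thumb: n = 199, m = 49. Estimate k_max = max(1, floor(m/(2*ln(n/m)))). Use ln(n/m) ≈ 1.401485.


n/m = 199/49.
ln(n/m) ≈ 1.401485.
2*ln(n/m) ≈ 2.80297.
m/(2*ln(n/m)) ≈ 49/2.80297 ≈ 17.4815.
floor = 17.
k_max = max(1, 17) = 17.

17


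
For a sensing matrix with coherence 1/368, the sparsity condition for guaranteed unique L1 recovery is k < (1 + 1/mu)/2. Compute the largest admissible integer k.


1/mu = 368.
1 + 1/mu = 369.
(1 + 1/mu)/2 = 184.5 is not an integer, so k_max = floor(184.5) = 184.

184


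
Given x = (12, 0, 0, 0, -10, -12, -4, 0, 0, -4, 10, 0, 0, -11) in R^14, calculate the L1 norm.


Non-zero entries: [(0, 12), (4, -10), (5, -12), (6, -4), (9, -4), (10, 10), (13, -11)]
Absolute values: [12, 10, 12, 4, 4, 10, 11]
||x||_1 = sum = 63.

63


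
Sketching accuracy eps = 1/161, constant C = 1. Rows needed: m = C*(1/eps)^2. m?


1/eps = 161.
(1/eps)^2 = 25921.
m = 1*25921 = 25921.

25921


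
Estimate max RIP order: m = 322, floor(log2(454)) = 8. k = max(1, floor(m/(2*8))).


floor(log2(454)) = 8.
2*8 = 16.
m/(2*floor(log2(n))) = 322/16 ≈ 20.125.
floor = 20.
k = max(1, 20) = 20.

20


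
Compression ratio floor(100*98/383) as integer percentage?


100*m/n = 100*98/383 ≈ 25.5875.
floor = 25.

25


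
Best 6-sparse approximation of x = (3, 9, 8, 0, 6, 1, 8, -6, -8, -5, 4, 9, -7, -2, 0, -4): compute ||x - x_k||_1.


Sorted |x_i| descending: [9, 9, 8, 8, 8, 7, 6, 6, 5, 4, 4, 3, 2, 1, 0, 0]
Keep top 6: [9, 9, 8, 8, 8, 7]
Tail entries: [6, 6, 5, 4, 4, 3, 2, 1, 0, 0]
L1 error = sum of tail = 31.

31


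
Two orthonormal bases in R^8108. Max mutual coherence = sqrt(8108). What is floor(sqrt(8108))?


90^2 = 8100 <= 8108 < 8281 = 91^2, so 90 <= sqrt(8108) < 91.
floor(sqrt(8108)) = 90.

90


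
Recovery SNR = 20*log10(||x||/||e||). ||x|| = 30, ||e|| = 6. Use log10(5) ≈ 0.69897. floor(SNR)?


||x||/||e|| = 30/6 = 5.
log10(5) ≈ 0.69897.
20*log10(||x||/||e||) ≈ 20*0.69897 = 13.9794.
floor(13.9794) = 13.

13


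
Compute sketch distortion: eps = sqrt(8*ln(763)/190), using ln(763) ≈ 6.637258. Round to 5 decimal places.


ln(763) ≈ 6.637258.
8*ln(N)/m ≈ 8*6.637258/190 ≈ 0.27946349.
eps = sqrt(0.27946349) ≈ 0.5286431 ≈ 0.52864.

0.52864


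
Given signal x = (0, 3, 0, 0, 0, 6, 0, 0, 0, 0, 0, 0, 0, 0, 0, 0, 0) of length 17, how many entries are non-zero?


Non-zero positions: [1, 5].
Sparsity = 2.

2


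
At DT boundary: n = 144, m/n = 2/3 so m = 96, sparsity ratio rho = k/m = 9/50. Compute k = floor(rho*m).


m = 2/3*144 = 96.
rho = 9/50.
rho*m = 9/50*96 = 17.28.
k = floor(17.28) = 17.

17


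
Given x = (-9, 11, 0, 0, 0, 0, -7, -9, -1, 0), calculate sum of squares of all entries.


Non-zero entries: [(0, -9), (1, 11), (6, -7), (7, -9), (8, -1)]
Squares: [81, 121, 49, 81, 1]
||x||_2^2 = sum = 333.

333


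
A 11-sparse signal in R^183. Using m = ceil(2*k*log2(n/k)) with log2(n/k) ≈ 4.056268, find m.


log2(n/k) = log2(183/11) ≈ 4.056268.
2*k*log2(n/k) ≈ 2*11*4.056268 = 89.237896.
m = ceil(89.237896) = 90.

90


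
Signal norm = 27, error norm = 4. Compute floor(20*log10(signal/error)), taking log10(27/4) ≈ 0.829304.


||x||/||e|| = 27/4.
log10(27/4) ≈ 0.829304.
20*log10(||x||/||e||) ≈ 20*0.829304 = 16.58608.
floor(16.58608) = 16.

16


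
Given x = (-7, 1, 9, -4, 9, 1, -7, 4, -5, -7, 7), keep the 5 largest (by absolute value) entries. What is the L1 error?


Sorted |x_i| descending: [9, 9, 7, 7, 7, 7, 5, 4, 4, 1, 1]
Keep top 5: [9, 9, 7, 7, 7]
Tail entries: [7, 5, 4, 4, 1, 1]
L1 error = sum of tail = 22.

22


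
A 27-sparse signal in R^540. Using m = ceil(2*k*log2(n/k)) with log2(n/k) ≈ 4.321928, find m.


log2(n/k) = log2(540/27) ≈ 4.321928.
2*k*log2(n/k) ≈ 2*27*4.321928 = 233.384112.
m = ceil(233.384112) = 234.

234


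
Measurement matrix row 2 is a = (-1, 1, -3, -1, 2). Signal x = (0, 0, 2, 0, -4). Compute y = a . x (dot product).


Non-zero terms: ['-3*2', '2*-4']
Products: [-6, -8]
y = sum = -14.

-14


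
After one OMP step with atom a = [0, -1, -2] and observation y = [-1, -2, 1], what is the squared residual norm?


a^T a = 5.
a^T y = 0.
coeff = 0/5 = 0.
||r||^2 = 6.

6


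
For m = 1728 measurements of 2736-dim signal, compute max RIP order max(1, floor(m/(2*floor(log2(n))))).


floor(log2(2736)) = 11.
2*11 = 22.
m/(2*floor(log2(n))) = 1728/22 ≈ 78.5455.
floor = 78.
k = max(1, 78) = 78.

78


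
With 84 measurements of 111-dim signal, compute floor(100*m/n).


100*m/n = 100*84/111 ≈ 75.6757.
floor = 75.

75


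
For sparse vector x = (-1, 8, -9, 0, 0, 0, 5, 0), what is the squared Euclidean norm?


Non-zero entries: [(0, -1), (1, 8), (2, -9), (6, 5)]
Squares: [1, 64, 81, 25]
||x||_2^2 = sum = 171.

171


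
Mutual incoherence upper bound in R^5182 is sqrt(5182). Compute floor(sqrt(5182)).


71^2 = 5041 <= 5182 < 5184 = 72^2, so 71 <= sqrt(5182) < 72.
floor(sqrt(5182)) = 71.

71


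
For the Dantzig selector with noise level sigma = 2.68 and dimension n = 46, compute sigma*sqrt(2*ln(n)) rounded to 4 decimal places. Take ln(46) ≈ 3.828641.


ln(46) ≈ 3.828641.
2*ln(n) ≈ 7.657282.
sqrt(2*ln(n)) ≈ sqrt(7.657282) ≈ 2.767179.
threshold ≈ 2.68*2.767179 = 7.41603972 ≈ 7.4160.

7.4160


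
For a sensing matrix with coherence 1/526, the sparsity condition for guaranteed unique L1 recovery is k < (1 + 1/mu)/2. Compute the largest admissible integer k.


1/mu = 526.
1 + 1/mu = 527.
(1 + 1/mu)/2 = 263.5 is not an integer, so k_max = floor(263.5) = 263.

263


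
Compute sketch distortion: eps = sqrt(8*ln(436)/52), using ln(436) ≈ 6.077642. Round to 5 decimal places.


ln(436) ≈ 6.077642.
8*ln(N)/m ≈ 8*6.077642/52 ≈ 0.93502185.
eps = sqrt(0.93502185) ≈ 0.9669653 ≈ 0.96697.

0.96697


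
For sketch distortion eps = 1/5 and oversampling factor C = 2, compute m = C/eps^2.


1/eps = 5.
(1/eps)^2 = 25.
m = 2*25 = 50.

50


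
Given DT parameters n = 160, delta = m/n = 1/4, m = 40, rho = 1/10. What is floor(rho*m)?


m = 1/4*160 = 40.
rho = 1/10.
rho*m = 1/10*40 = 4.
k = floor(4) = 4.

4


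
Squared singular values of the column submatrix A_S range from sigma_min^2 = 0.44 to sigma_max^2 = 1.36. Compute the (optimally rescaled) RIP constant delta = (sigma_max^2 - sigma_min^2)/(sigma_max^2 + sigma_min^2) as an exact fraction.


lambda_max - lambda_min = 1.36 - 0.44 = 0.92.
lambda_max + lambda_min = 1.36 + 0.44 = 1.80.
delta = 0.92/1.80 = 92/180 = 23/45.

23/45


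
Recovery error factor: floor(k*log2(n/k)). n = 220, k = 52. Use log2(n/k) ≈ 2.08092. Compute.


log2(n/k) = log2(220/52) ≈ 2.08092.
k*log2(n/k) ≈ 52*2.08092 = 108.20784.
floor(108.20784) = 108.

108


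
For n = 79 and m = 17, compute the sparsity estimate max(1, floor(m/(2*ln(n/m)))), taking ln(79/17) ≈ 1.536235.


n/m = 79/17.
ln(n/m) ≈ 1.536235.
2*ln(n/m) ≈ 3.07247.
m/(2*ln(n/m)) ≈ 17/3.07247 ≈ 5.533.
floor = 5.
k_max = max(1, 5) = 5.

5


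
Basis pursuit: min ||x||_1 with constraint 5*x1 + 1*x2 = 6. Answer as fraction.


Axis intercepts:
  x1 = 6/5, x2 = 0: L1 = 6/5
  x1 = 0, x2 = 6: L1 = 6
x* = (6/5, 0)
||x*||_1 = 6/5.

6/5


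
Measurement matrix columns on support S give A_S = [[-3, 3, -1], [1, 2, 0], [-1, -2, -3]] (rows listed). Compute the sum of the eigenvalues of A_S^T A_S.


Sum of eigenvalues of A_S^T A_S = trace(A_S^T A_S) = sum of squared column norms of A_S.
A_S^T A_S diagonal: [11, 17, 10].
trace = 11 + 17 + 10 = 38.

38


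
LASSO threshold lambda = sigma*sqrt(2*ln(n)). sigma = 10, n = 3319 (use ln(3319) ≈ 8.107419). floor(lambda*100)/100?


ln(3319) ≈ 8.107419.
2*ln(n) ≈ 16.214838.
sqrt(2*ln(n)) ≈ sqrt(16.214838) ≈ 4.026765.
lambda ≈ 10*4.026765 = 40.26765.
floor(lambda*100)/100 = 40.26.

40.26


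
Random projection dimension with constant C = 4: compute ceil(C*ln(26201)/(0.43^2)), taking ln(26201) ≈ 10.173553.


ln(26201) ≈ 10.173553.
eps^2 = 0.43^2 = 0.1849.
C*ln(N)/eps^2 ≈ 4*10.173553/0.1849 ≈ 220.0877.
m = ceil(220.0877) = 221.

221


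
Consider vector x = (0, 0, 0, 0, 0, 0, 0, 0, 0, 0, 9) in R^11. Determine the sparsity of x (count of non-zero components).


Non-zero positions: [10].
Sparsity = 1.

1


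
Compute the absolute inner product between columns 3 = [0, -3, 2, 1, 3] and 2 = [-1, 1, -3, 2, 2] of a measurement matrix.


Inner product: 0*-1 + -3*1 + 2*-3 + 1*2 + 3*2
Products: [0, -3, -6, 2, 6]
Sum = -1.
|dot| = 1.

1


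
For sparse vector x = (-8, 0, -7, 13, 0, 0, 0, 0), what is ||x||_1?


Non-zero entries: [(0, -8), (2, -7), (3, 13)]
Absolute values: [8, 7, 13]
||x||_1 = sum = 28.

28


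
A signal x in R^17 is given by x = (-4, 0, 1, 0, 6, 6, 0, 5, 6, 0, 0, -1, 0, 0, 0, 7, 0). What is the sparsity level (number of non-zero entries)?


Non-zero positions: [0, 2, 4, 5, 7, 8, 11, 15].
Sparsity = 8.

8


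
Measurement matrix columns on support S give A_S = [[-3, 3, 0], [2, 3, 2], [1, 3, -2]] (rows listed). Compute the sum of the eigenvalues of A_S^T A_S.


Sum of eigenvalues of A_S^T A_S = trace(A_S^T A_S) = sum of squared column norms of A_S.
A_S^T A_S diagonal: [14, 27, 8].
trace = 14 + 27 + 8 = 49.

49


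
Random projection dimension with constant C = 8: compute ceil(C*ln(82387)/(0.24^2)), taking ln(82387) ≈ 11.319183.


ln(82387) ≈ 11.319183.
eps^2 = 0.24^2 = 0.0576.
C*ln(N)/eps^2 ≈ 8*11.319183/0.0576 ≈ 1572.1088.
m = ceil(1572.1088) = 1573.

1573


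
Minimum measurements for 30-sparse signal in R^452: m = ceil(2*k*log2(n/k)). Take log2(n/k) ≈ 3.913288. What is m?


log2(n/k) = log2(452/30) ≈ 3.913288.
2*k*log2(n/k) ≈ 2*30*3.913288 = 234.79728.
m = ceil(234.79728) = 235.

235


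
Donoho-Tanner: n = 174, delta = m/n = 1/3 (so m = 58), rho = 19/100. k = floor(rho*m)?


m = 1/3*174 = 58.
rho = 19/100.
rho*m = 19/100*58 = 11.02.
k = floor(11.02) = 11.

11


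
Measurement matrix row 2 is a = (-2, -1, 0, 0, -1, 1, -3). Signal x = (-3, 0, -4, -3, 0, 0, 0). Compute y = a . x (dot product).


Non-zero terms: ['-2*-3', '0*-4', '0*-3']
Products: [6, 0, 0]
y = sum = 6.

6


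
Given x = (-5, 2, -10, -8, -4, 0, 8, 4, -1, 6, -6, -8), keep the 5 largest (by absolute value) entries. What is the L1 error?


Sorted |x_i| descending: [10, 8, 8, 8, 6, 6, 5, 4, 4, 2, 1, 0]
Keep top 5: [10, 8, 8, 8, 6]
Tail entries: [6, 5, 4, 4, 2, 1, 0]
L1 error = sum of tail = 22.

22


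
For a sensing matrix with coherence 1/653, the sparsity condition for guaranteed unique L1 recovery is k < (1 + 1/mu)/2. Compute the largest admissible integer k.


1/mu = 653.
1 + 1/mu = 654.
(1 + 1/mu)/2 = 327 is an integer and the inequality is strict, so k_max = 327 - 1 = 326.

326


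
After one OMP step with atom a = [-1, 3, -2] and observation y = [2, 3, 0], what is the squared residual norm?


a^T a = 14.
a^T y = 7.
coeff = 7/14 = 1/2.
||r||^2 = 19/2.

19/2


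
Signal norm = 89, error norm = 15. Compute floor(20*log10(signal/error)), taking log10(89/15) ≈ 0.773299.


||x||/||e|| = 89/15.
log10(89/15) ≈ 0.773299.
20*log10(||x||/||e||) ≈ 20*0.773299 = 15.46598.
floor(15.46598) = 15.

15


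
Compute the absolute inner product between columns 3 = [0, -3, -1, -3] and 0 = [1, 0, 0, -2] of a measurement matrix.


Inner product: 0*1 + -3*0 + -1*0 + -3*-2
Products: [0, 0, 0, 6]
Sum = 6.
|dot| = 6.

6


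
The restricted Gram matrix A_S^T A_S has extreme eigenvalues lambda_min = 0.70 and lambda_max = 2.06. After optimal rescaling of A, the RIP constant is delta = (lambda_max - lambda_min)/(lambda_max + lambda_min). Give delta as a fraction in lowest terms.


lambda_max - lambda_min = 2.06 - 0.70 = 1.36.
lambda_max + lambda_min = 2.06 + 0.70 = 2.76.
delta = 1.36/2.76 = 136/276 = 34/69.

34/69


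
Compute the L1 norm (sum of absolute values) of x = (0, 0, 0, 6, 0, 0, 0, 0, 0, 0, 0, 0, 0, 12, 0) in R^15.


Non-zero entries: [(3, 6), (13, 12)]
Absolute values: [6, 12]
||x||_1 = sum = 18.

18


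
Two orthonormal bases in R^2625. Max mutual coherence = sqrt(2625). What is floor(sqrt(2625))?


51^2 = 2601 <= 2625 < 2704 = 52^2, so 51 <= sqrt(2625) < 52.
floor(sqrt(2625)) = 51.

51


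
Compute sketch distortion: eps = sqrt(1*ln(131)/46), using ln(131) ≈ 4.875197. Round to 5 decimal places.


ln(131) ≈ 4.875197.
1*ln(N)/m ≈ 1*4.875197/46 ≈ 0.10598254.
eps = sqrt(0.10598254) ≈ 0.3255496 ≈ 0.32555.

0.32555


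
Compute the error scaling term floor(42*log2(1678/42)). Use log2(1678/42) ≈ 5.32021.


log2(n/k) = log2(1678/42) ≈ 5.32021.
k*log2(n/k) ≈ 42*5.32021 = 223.44882.
floor(223.44882) = 223.

223


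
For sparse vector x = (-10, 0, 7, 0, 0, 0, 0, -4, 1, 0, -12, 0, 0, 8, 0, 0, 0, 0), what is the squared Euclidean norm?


Non-zero entries: [(0, -10), (2, 7), (7, -4), (8, 1), (10, -12), (13, 8)]
Squares: [100, 49, 16, 1, 144, 64]
||x||_2^2 = sum = 374.

374


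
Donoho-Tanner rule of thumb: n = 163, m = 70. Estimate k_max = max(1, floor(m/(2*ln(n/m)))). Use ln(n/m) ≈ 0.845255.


n/m = 163/70.
ln(n/m) ≈ 0.845255.
2*ln(n/m) ≈ 1.69051.
m/(2*ln(n/m)) ≈ 70/1.69051 ≈ 41.4076.
floor = 41.
k_max = max(1, 41) = 41.

41


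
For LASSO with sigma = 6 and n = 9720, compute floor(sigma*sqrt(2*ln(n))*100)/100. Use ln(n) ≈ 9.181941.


ln(9720) ≈ 9.181941.
2*ln(n) ≈ 18.363882.
sqrt(2*ln(n)) ≈ sqrt(18.363882) ≈ 4.28531.
lambda ≈ 6*4.28531 = 25.71186.
floor(lambda*100)/100 = 25.71.

25.71


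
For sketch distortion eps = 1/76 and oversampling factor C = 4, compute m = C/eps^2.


1/eps = 76.
(1/eps)^2 = 5776.
m = 4*5776 = 23104.

23104


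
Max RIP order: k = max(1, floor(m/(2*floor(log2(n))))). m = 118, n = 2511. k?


floor(log2(2511)) = 11.
2*11 = 22.
m/(2*floor(log2(n))) = 118/22 ≈ 5.3636.
floor = 5.
k = max(1, 5) = 5.

5


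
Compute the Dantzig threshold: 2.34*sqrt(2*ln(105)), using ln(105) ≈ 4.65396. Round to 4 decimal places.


ln(105) ≈ 4.65396.
2*ln(n) ≈ 9.30792.
sqrt(2*ln(n)) ≈ sqrt(9.30792) ≈ 3.050888.
threshold ≈ 2.34*3.050888 = 7.13907792 ≈ 7.1391.

7.1391


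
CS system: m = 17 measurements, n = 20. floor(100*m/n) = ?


100*m/n = 100*17/20 ≈ 85.0.
floor = 85.

85


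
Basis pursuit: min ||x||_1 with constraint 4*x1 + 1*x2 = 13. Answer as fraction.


Axis intercepts:
  x1 = 13/4, x2 = 0: L1 = 13/4
  x1 = 0, x2 = 13: L1 = 13
x* = (13/4, 0)
||x*||_1 = 13/4.

13/4


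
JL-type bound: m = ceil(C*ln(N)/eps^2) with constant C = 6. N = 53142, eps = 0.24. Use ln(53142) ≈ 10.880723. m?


ln(53142) ≈ 10.880723.
eps^2 = 0.24^2 = 0.0576.
C*ln(N)/eps^2 ≈ 6*10.880723/0.0576 ≈ 1133.4086.
m = ceil(1133.4086) = 1134.

1134


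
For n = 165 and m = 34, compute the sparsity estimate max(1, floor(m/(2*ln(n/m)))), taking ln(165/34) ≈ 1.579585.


n/m = 165/34.
ln(n/m) ≈ 1.579585.
2*ln(n/m) ≈ 3.15917.
m/(2*ln(n/m)) ≈ 34/3.15917 ≈ 10.7623.
floor = 10.
k_max = max(1, 10) = 10.

10


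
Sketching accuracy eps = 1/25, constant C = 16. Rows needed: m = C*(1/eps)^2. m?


1/eps = 25.
(1/eps)^2 = 625.
m = 16*625 = 10000.

10000


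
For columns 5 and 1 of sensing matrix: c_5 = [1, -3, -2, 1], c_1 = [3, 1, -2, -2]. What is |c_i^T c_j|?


Inner product: 1*3 + -3*1 + -2*-2 + 1*-2
Products: [3, -3, 4, -2]
Sum = 2.
|dot| = 2.

2


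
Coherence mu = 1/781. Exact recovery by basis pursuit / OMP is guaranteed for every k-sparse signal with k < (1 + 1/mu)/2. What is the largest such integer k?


1/mu = 781.
1 + 1/mu = 782.
(1 + 1/mu)/2 = 391 is an integer and the inequality is strict, so k_max = 391 - 1 = 390.

390


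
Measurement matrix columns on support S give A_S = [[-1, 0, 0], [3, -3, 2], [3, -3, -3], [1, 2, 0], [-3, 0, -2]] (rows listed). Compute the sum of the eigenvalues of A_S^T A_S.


Sum of eigenvalues of A_S^T A_S = trace(A_S^T A_S) = sum of squared column norms of A_S.
A_S^T A_S diagonal: [29, 22, 17].
trace = 29 + 22 + 17 = 68.

68


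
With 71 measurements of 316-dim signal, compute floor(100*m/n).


100*m/n = 100*71/316 ≈ 22.4684.
floor = 22.

22


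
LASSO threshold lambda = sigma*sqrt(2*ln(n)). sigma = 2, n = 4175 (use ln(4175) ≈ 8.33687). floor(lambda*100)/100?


ln(4175) ≈ 8.33687.
2*ln(n) ≈ 16.67374.
sqrt(2*ln(n)) ≈ sqrt(16.67374) ≈ 4.083349.
lambda ≈ 2*4.083349 = 8.166698.
floor(lambda*100)/100 = 8.16.

8.16


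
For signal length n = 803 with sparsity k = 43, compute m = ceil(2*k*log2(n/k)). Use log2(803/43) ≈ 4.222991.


log2(n/k) = log2(803/43) ≈ 4.222991.
2*k*log2(n/k) ≈ 2*43*4.222991 = 363.177226.
m = ceil(363.177226) = 364.

364


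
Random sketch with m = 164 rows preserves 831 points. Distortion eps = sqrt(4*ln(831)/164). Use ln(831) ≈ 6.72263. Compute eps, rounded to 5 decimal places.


ln(831) ≈ 6.72263.
4*ln(N)/m ≈ 4*6.72263/164 ≈ 0.16396659.
eps = sqrt(0.16396659) ≈ 0.4049279 ≈ 0.40493.

0.40493


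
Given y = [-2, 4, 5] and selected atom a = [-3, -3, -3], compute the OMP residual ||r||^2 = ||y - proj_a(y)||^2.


a^T a = 27.
a^T y = -21.
coeff = -21/27 = -7/9.
||r||^2 = 86/3.

86/3


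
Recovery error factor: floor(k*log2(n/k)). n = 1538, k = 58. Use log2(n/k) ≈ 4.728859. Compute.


log2(n/k) = log2(1538/58) ≈ 4.728859.
k*log2(n/k) ≈ 58*4.728859 = 274.273822.
floor(274.273822) = 274.

274


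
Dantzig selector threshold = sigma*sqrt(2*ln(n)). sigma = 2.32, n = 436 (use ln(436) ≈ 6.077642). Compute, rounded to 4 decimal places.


ln(436) ≈ 6.077642.
2*ln(n) ≈ 12.155284.
sqrt(2*ln(n)) ≈ sqrt(12.155284) ≈ 3.486443.
threshold ≈ 2.32*3.486443 = 8.08854776 ≈ 8.0885.

8.0885


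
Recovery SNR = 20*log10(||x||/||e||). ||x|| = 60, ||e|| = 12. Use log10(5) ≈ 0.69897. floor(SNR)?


||x||/||e|| = 60/12 = 5.
log10(5) ≈ 0.69897.
20*log10(||x||/||e||) ≈ 20*0.69897 = 13.9794.
floor(13.9794) = 13.

13


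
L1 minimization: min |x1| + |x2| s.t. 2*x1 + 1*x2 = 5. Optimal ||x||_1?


Axis intercepts:
  x1 = 5/2, x2 = 0: L1 = 5/2
  x1 = 0, x2 = 5: L1 = 5
x* = (5/2, 0)
||x*||_1 = 5/2.

5/2


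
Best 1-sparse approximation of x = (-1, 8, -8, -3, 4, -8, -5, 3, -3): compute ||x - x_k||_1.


Sorted |x_i| descending: [8, 8, 8, 5, 4, 3, 3, 3, 1]
Keep top 1: [8]
Tail entries: [8, 8, 5, 4, 3, 3, 3, 1]
L1 error = sum of tail = 35.

35


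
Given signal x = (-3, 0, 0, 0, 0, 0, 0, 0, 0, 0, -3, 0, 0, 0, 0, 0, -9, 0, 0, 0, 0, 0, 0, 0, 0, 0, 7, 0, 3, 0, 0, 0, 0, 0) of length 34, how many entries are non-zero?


Non-zero positions: [0, 10, 16, 26, 28].
Sparsity = 5.

5


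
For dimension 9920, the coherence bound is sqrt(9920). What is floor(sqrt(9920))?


99^2 = 9801 <= 9920 < 10000 = 100^2, so 99 <= sqrt(9920) < 100.
floor(sqrt(9920)) = 99.

99


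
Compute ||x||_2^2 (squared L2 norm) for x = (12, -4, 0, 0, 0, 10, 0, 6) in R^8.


Non-zero entries: [(0, 12), (1, -4), (5, 10), (7, 6)]
Squares: [144, 16, 100, 36]
||x||_2^2 = sum = 296.

296


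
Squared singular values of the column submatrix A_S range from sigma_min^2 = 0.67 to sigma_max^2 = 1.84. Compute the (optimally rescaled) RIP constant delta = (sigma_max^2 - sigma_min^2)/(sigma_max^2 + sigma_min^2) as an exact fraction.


lambda_max - lambda_min = 1.84 - 0.67 = 1.17.
lambda_max + lambda_min = 1.84 + 0.67 = 2.51.
delta = 1.17/2.51 = 117/251.

117/251


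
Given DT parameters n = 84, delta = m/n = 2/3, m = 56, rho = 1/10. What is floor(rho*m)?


m = 2/3*84 = 56.
rho = 1/10.
rho*m = 1/10*56 = 5.6.
k = floor(5.6) = 5.

5


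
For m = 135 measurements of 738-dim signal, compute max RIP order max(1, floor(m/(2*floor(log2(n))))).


floor(log2(738)) = 9.
2*9 = 18.
m/(2*floor(log2(n))) = 135/18 ≈ 7.5.
floor = 7.
k = max(1, 7) = 7.

7


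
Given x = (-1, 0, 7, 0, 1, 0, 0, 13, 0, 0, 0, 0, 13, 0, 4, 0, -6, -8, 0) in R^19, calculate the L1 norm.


Non-zero entries: [(0, -1), (2, 7), (4, 1), (7, 13), (12, 13), (14, 4), (16, -6), (17, -8)]
Absolute values: [1, 7, 1, 13, 13, 4, 6, 8]
||x||_1 = sum = 53.

53


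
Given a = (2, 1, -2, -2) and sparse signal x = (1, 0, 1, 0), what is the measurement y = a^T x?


Non-zero terms: ['2*1', '-2*1']
Products: [2, -2]
y = sum = 0.

0


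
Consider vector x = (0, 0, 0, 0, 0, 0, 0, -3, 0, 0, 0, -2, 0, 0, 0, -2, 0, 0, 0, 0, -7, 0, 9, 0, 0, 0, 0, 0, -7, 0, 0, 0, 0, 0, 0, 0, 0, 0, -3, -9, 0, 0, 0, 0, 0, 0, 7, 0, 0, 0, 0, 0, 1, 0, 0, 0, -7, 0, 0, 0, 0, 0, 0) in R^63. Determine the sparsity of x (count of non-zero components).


Non-zero positions: [7, 11, 15, 20, 22, 28, 38, 39, 46, 52, 56].
Sparsity = 11.

11


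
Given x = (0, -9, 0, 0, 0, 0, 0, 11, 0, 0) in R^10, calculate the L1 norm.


Non-zero entries: [(1, -9), (7, 11)]
Absolute values: [9, 11]
||x||_1 = sum = 20.

20


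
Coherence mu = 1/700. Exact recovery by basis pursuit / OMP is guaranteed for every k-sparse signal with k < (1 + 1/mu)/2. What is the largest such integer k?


1/mu = 700.
1 + 1/mu = 701.
(1 + 1/mu)/2 = 350.5 is not an integer, so k_max = floor(350.5) = 350.

350


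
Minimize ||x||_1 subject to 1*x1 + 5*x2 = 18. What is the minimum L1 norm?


Axis intercepts:
  x1 = 18, x2 = 0: L1 = 18
  x1 = 0, x2 = 18/5: L1 = 18/5
x* = (0, 18/5)
||x*||_1 = 18/5.

18/5


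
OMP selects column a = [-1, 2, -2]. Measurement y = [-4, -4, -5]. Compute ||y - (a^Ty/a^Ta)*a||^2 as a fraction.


a^T a = 9.
a^T y = 6.
coeff = 6/9 = 2/3.
||r||^2 = 53.

53


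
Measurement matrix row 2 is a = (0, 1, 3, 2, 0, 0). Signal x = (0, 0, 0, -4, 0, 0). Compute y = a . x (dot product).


Non-zero terms: ['2*-4']
Products: [-8]
y = sum = -8.

-8


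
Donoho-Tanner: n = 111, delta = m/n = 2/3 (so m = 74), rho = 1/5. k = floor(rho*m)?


m = 2/3*111 = 74.
rho = 1/5.
rho*m = 1/5*74 = 14.8.
k = floor(14.8) = 14.

14


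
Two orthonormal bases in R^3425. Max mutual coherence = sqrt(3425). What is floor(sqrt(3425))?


58^2 = 3364 <= 3425 < 3481 = 59^2, so 58 <= sqrt(3425) < 59.
floor(sqrt(3425)) = 58.

58


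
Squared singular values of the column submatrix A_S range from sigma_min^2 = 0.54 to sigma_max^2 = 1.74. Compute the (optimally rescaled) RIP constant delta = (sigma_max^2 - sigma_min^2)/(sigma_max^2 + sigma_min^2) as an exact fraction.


lambda_max - lambda_min = 1.74 - 0.54 = 1.20.
lambda_max + lambda_min = 1.74 + 0.54 = 2.28.
delta = 1.20/2.28 = 120/228 = 10/19.

10/19


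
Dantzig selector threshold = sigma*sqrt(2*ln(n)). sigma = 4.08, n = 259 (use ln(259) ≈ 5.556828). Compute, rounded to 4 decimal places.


ln(259) ≈ 5.556828.
2*ln(n) ≈ 11.113656.
sqrt(2*ln(n)) ≈ sqrt(11.113656) ≈ 3.333715.
threshold ≈ 4.08*3.333715 = 13.6015572 ≈ 13.6016.

13.6016


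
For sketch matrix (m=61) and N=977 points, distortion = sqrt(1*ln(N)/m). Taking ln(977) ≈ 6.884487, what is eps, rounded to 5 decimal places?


ln(977) ≈ 6.884487.
1*ln(N)/m ≈ 1*6.884487/61 ≈ 0.11286044.
eps = sqrt(0.11286044) ≈ 0.3359471 ≈ 0.33595.

0.33595


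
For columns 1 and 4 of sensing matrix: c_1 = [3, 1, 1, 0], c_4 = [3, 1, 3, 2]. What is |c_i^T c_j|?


Inner product: 3*3 + 1*1 + 1*3 + 0*2
Products: [9, 1, 3, 0]
Sum = 13.
|dot| = 13.

13


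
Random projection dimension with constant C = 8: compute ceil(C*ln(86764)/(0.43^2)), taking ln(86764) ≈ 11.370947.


ln(86764) ≈ 11.370947.
eps^2 = 0.43^2 = 0.1849.
C*ln(N)/eps^2 ≈ 8*11.370947/0.1849 ≈ 491.9826.
m = ceil(491.9826) = 492.

492


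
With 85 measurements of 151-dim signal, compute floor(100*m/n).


100*m/n = 100*85/151 ≈ 56.2914.
floor = 56.

56


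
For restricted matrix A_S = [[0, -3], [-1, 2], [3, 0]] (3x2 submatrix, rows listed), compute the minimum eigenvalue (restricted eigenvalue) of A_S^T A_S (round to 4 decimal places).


A_S^T A_S = [[10, -2], [-2, 13]].
trace = 23.
det = 126.
disc = trace^2 - 4*det = 529 - 4*126 = 25.
sqrt(25) = 5.
lam_min = (23 - 5)/2 = 9 = 9.0000.

9.0000


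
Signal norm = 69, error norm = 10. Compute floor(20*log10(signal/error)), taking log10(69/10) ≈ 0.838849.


||x||/||e|| = 69/10.
log10(69/10) ≈ 0.838849.
20*log10(||x||/||e||) ≈ 20*0.838849 = 16.77698.
floor(16.77698) = 16.

16


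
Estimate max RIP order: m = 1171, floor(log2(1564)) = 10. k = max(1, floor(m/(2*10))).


floor(log2(1564)) = 10.
2*10 = 20.
m/(2*floor(log2(n))) = 1171/20 ≈ 58.55.
floor = 58.
k = max(1, 58) = 58.

58


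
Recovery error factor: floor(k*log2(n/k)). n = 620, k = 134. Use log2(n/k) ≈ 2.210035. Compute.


log2(n/k) = log2(620/134) ≈ 2.210035.
k*log2(n/k) ≈ 134*2.210035 = 296.14469.
floor(296.14469) = 296.

296


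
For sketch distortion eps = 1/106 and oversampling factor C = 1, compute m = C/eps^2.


1/eps = 106.
(1/eps)^2 = 11236.
m = 1*11236 = 11236.

11236


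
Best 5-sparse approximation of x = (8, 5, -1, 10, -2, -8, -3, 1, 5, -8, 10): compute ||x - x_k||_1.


Sorted |x_i| descending: [10, 10, 8, 8, 8, 5, 5, 3, 2, 1, 1]
Keep top 5: [10, 10, 8, 8, 8]
Tail entries: [5, 5, 3, 2, 1, 1]
L1 error = sum of tail = 17.

17


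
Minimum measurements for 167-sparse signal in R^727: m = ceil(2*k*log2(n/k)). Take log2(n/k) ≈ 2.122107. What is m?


log2(n/k) = log2(727/167) ≈ 2.122107.
2*k*log2(n/k) ≈ 2*167*2.122107 = 708.783738.
m = ceil(708.783738) = 709.

709


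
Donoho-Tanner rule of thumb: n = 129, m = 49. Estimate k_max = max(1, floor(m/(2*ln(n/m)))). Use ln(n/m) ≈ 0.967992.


n/m = 129/49.
ln(n/m) ≈ 0.967992.
2*ln(n/m) ≈ 1.935984.
m/(2*ln(n/m)) ≈ 49/1.935984 ≈ 25.3101.
floor = 25.
k_max = max(1, 25) = 25.

25


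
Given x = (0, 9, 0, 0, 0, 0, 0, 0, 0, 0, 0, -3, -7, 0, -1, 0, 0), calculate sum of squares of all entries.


Non-zero entries: [(1, 9), (11, -3), (12, -7), (14, -1)]
Squares: [81, 9, 49, 1]
||x||_2^2 = sum = 140.

140


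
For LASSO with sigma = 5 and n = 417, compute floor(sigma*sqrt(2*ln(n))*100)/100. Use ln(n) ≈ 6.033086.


ln(417) ≈ 6.033086.
2*ln(n) ≈ 12.066172.
sqrt(2*ln(n)) ≈ sqrt(12.066172) ≈ 3.47364.
lambda ≈ 5*3.47364 = 17.3682.
floor(lambda*100)/100 = 17.36.

17.36


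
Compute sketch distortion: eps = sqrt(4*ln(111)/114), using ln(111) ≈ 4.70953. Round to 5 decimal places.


ln(111) ≈ 4.70953.
4*ln(N)/m ≈ 4*4.70953/114 ≈ 0.16524667.
eps = sqrt(0.16524667) ≈ 0.4065054 ≈ 0.40651.

0.40651


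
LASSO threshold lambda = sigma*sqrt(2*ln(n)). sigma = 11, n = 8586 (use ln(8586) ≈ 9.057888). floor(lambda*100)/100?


ln(8586) ≈ 9.057888.
2*ln(n) ≈ 18.115776.
sqrt(2*ln(n)) ≈ sqrt(18.115776) ≈ 4.256263.
lambda ≈ 11*4.256263 = 46.818893.
floor(lambda*100)/100 = 46.81.

46.81


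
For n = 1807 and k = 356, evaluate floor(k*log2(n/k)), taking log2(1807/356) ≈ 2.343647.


log2(n/k) = log2(1807/356) ≈ 2.343647.
k*log2(n/k) ≈ 356*2.343647 = 834.338332.
floor(834.338332) = 834.

834


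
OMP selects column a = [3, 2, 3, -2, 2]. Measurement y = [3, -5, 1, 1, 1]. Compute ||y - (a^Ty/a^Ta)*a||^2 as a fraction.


a^T a = 30.
a^T y = 2.
coeff = 2/30 = 1/15.
||r||^2 = 553/15.

553/15


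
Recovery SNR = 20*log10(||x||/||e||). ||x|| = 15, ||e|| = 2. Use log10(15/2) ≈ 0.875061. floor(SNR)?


||x||/||e|| = 15/2.
log10(15/2) ≈ 0.875061.
20*log10(||x||/||e||) ≈ 20*0.875061 = 17.50122.
floor(17.50122) = 17.

17


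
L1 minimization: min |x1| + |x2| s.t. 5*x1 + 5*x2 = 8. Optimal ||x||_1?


Axis intercepts:
  x1 = 8/5, x2 = 0: L1 = 8/5
  x1 = 0, x2 = 8/5: L1 = 8/5
x* = (8/5, 0)
||x*||_1 = 8/5.

8/5


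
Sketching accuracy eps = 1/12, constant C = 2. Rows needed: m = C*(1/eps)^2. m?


1/eps = 12.
(1/eps)^2 = 144.
m = 2*144 = 288.

288


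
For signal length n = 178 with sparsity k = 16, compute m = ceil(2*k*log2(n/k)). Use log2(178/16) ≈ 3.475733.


log2(n/k) = log2(178/16) ≈ 3.475733.
2*k*log2(n/k) ≈ 2*16*3.475733 = 111.223456.
m = ceil(111.223456) = 112.

112


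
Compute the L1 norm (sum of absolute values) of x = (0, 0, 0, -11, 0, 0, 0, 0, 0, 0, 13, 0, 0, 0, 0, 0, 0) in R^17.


Non-zero entries: [(3, -11), (10, 13)]
Absolute values: [11, 13]
||x||_1 = sum = 24.

24


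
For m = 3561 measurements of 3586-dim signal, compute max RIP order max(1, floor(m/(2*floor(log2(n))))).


floor(log2(3586)) = 11.
2*11 = 22.
m/(2*floor(log2(n))) = 3561/22 ≈ 161.8636.
floor = 161.
k = max(1, 161) = 161.

161


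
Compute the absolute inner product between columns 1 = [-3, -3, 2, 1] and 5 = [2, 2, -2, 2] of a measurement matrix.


Inner product: -3*2 + -3*2 + 2*-2 + 1*2
Products: [-6, -6, -4, 2]
Sum = -14.
|dot| = 14.

14


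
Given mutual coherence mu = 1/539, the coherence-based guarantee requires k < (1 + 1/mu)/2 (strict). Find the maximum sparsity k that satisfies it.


1/mu = 539.
1 + 1/mu = 540.
(1 + 1/mu)/2 = 270 is an integer and the inequality is strict, so k_max = 270 - 1 = 269.

269


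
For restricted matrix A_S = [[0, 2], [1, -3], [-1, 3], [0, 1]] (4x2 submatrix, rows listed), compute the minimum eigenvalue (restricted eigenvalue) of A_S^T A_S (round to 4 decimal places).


A_S^T A_S = [[2, -6], [-6, 23]].
trace = 25.
det = 10.
disc = trace^2 - 4*det = 625 - 4*10 = 585.
sqrt(585) ≈ 24.186773.
lam_min = (25 - sqrt(585))/2 ≈ (25 - 24.186773)/2 = 0.4066135 ≈ 0.4066.

0.4066


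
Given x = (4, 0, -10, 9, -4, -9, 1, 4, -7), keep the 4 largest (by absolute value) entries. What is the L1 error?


Sorted |x_i| descending: [10, 9, 9, 7, 4, 4, 4, 1, 0]
Keep top 4: [10, 9, 9, 7]
Tail entries: [4, 4, 4, 1, 0]
L1 error = sum of tail = 13.

13


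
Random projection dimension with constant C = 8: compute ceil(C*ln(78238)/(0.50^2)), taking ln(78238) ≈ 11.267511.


ln(78238) ≈ 11.267511.
eps^2 = 0.50^2 = 0.25.
C*ln(N)/eps^2 ≈ 8*11.267511/0.25 ≈ 360.5604.
m = ceil(360.5604) = 361.

361


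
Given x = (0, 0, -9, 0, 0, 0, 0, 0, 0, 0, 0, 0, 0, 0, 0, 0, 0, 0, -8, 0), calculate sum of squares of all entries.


Non-zero entries: [(2, -9), (18, -8)]
Squares: [81, 64]
||x||_2^2 = sum = 145.

145


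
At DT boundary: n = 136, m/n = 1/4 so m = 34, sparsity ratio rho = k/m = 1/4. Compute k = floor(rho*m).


m = 1/4*136 = 34.
rho = 1/4.
rho*m = 1/4*34 = 8.5.
k = floor(8.5) = 8.

8


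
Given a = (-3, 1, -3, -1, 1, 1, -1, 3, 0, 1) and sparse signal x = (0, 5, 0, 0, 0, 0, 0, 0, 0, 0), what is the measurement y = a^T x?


Non-zero terms: ['1*5']
Products: [5]
y = sum = 5.

5


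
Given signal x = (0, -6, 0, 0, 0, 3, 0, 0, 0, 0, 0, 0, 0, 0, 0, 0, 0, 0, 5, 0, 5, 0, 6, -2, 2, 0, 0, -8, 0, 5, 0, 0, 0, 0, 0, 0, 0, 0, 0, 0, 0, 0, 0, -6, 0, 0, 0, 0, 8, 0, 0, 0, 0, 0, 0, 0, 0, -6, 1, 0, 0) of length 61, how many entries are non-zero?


Non-zero positions: [1, 5, 18, 20, 22, 23, 24, 27, 29, 43, 48, 57, 58].
Sparsity = 13.

13


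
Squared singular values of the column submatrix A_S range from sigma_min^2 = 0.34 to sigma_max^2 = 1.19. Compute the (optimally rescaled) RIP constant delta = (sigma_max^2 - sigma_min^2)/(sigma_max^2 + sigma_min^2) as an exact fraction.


lambda_max - lambda_min = 1.19 - 0.34 = 0.85.
lambda_max + lambda_min = 1.19 + 0.34 = 1.53.
delta = 0.85/1.53 = 85/153 = 5/9.

5/9


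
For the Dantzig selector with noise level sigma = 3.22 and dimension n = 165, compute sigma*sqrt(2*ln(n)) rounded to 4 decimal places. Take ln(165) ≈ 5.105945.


ln(165) ≈ 5.105945.
2*ln(n) ≈ 10.21189.
sqrt(2*ln(n)) ≈ sqrt(10.21189) ≈ 3.195605.
threshold ≈ 3.22*3.195605 = 10.2898481 ≈ 10.2898.

10.2898


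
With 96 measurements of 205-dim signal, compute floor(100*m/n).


100*m/n = 100*96/205 ≈ 46.8293.
floor = 46.

46


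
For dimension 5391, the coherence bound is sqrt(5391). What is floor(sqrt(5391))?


73^2 = 5329 <= 5391 < 5476 = 74^2, so 73 <= sqrt(5391) < 74.
floor(sqrt(5391)) = 73.

73


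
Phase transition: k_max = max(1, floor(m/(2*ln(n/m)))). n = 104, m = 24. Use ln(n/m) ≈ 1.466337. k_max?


n/m = 104/24 = 13/3.
ln(n/m) ≈ 1.466337.
2*ln(n/m) ≈ 2.932674.
m/(2*ln(n/m)) ≈ 24/2.932674 ≈ 8.1837.
floor = 8.
k_max = max(1, 8) = 8.

8


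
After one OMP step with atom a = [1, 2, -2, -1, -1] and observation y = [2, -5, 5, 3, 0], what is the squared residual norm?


a^T a = 11.
a^T y = -21.
coeff = -21/11 = -21/11.
||r||^2 = 252/11.

252/11


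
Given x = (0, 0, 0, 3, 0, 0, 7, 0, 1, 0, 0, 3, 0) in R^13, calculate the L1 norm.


Non-zero entries: [(3, 3), (6, 7), (8, 1), (11, 3)]
Absolute values: [3, 7, 1, 3]
||x||_1 = sum = 14.

14


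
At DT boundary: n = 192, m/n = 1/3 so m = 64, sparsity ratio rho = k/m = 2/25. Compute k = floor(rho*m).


m = 1/3*192 = 64.
rho = 2/25.
rho*m = 2/25*64 = 5.12.
k = floor(5.12) = 5.

5


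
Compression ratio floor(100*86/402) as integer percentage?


100*m/n = 100*86/402 ≈ 21.393.
floor = 21.

21


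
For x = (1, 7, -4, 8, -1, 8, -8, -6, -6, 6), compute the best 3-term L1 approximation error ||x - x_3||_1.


Sorted |x_i| descending: [8, 8, 8, 7, 6, 6, 6, 4, 1, 1]
Keep top 3: [8, 8, 8]
Tail entries: [7, 6, 6, 6, 4, 1, 1]
L1 error = sum of tail = 31.

31


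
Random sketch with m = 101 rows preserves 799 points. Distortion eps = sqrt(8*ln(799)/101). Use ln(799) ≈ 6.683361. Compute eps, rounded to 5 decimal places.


ln(799) ≈ 6.683361.
8*ln(N)/m ≈ 8*6.683361/101 ≈ 0.52937513.
eps = sqrt(0.52937513) ≈ 0.7275817 ≈ 0.72758.

0.72758


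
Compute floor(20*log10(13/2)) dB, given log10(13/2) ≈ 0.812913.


||x||/||e|| = 13/2.
log10(13/2) ≈ 0.812913.
20*log10(||x||/||e||) ≈ 20*0.812913 = 16.25826.
floor(16.25826) = 16.

16


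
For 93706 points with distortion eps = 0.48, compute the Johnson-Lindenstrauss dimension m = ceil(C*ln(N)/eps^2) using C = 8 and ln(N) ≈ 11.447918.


ln(93706) ≈ 11.447918.
eps^2 = 0.48^2 = 0.2304.
C*ln(N)/eps^2 ≈ 8*11.447918/0.2304 ≈ 397.4972.
m = ceil(397.4972) = 398.

398


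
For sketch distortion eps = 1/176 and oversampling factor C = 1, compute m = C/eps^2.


1/eps = 176.
(1/eps)^2 = 30976.
m = 1*30976 = 30976.

30976


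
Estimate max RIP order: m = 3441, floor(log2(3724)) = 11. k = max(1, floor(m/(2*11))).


floor(log2(3724)) = 11.
2*11 = 22.
m/(2*floor(log2(n))) = 3441/22 ≈ 156.4091.
floor = 156.
k = max(1, 156) = 156.

156


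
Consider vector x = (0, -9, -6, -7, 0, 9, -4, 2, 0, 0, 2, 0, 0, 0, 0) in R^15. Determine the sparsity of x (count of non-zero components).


Non-zero positions: [1, 2, 3, 5, 6, 7, 10].
Sparsity = 7.

7


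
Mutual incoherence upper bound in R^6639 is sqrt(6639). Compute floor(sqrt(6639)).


81^2 = 6561 <= 6639 < 6724 = 82^2, so 81 <= sqrt(6639) < 82.
floor(sqrt(6639)) = 81.

81


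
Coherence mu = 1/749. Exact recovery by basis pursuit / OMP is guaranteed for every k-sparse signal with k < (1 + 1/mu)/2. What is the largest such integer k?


1/mu = 749.
1 + 1/mu = 750.
(1 + 1/mu)/2 = 375 is an integer and the inequality is strict, so k_max = 375 - 1 = 374.

374


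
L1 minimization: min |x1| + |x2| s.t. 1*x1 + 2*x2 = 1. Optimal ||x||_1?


Axis intercepts:
  x1 = 1, x2 = 0: L1 = 1
  x1 = 0, x2 = 1/2: L1 = 1/2
x* = (0, 1/2)
||x*||_1 = 1/2.

1/2


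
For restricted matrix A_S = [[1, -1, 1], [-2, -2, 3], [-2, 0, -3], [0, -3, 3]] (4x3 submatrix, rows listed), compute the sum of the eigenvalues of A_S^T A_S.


Sum of eigenvalues of A_S^T A_S = trace(A_S^T A_S) = sum of squared column norms of A_S.
A_S^T A_S diagonal: [9, 14, 28].
trace = 9 + 14 + 28 = 51.

51


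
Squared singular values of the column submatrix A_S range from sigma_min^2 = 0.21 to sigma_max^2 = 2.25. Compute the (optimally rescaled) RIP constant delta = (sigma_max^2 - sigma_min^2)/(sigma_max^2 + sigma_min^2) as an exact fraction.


lambda_max - lambda_min = 2.25 - 0.21 = 2.04.
lambda_max + lambda_min = 2.25 + 0.21 = 2.46.
delta = 2.04/2.46 = 204/246 = 34/41.

34/41


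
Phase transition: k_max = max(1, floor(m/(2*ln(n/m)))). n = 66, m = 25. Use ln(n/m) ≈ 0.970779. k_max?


n/m = 66/25.
ln(n/m) ≈ 0.970779.
2*ln(n/m) ≈ 1.941558.
m/(2*ln(n/m)) ≈ 25/1.941558 ≈ 12.8763.
floor = 12.
k_max = max(1, 12) = 12.

12


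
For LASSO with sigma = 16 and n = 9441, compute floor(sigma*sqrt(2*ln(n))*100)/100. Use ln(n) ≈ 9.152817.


ln(9441) ≈ 9.152817.
2*ln(n) ≈ 18.305634.
sqrt(2*ln(n)) ≈ sqrt(18.305634) ≈ 4.278508.
lambda ≈ 16*4.278508 = 68.456128.
floor(lambda*100)/100 = 68.45.

68.45


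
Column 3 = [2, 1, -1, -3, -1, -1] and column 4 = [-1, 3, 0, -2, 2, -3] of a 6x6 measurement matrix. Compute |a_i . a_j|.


Inner product: 2*-1 + 1*3 + -1*0 + -3*-2 + -1*2 + -1*-3
Products: [-2, 3, 0, 6, -2, 3]
Sum = 8.
|dot| = 8.

8


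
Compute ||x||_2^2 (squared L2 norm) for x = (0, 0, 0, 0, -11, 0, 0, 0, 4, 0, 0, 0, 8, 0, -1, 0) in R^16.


Non-zero entries: [(4, -11), (8, 4), (12, 8), (14, -1)]
Squares: [121, 16, 64, 1]
||x||_2^2 = sum = 202.

202


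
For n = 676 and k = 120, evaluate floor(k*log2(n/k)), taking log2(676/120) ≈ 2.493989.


log2(n/k) = log2(676/120) ≈ 2.493989.
k*log2(n/k) ≈ 120*2.493989 = 299.27868.
floor(299.27868) = 299.

299


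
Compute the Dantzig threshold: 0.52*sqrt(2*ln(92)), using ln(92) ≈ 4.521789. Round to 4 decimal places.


ln(92) ≈ 4.521789.
2*ln(n) ≈ 9.043578.
sqrt(2*ln(n)) ≈ sqrt(9.043578) ≈ 3.007254.
threshold ≈ 0.52*3.007254 = 1.56377208 ≈ 1.5638.

1.5638


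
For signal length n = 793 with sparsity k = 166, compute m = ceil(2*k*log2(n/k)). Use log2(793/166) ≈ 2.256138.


log2(n/k) = log2(793/166) ≈ 2.256138.
2*k*log2(n/k) ≈ 2*166*2.256138 = 749.037816.
m = ceil(749.037816) = 750.

750


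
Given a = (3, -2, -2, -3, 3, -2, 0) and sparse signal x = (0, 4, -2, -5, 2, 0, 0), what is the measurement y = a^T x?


Non-zero terms: ['-2*4', '-2*-2', '-3*-5', '3*2']
Products: [-8, 4, 15, 6]
y = sum = 17.

17


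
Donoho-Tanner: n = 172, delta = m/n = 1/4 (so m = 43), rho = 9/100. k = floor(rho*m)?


m = 1/4*172 = 43.
rho = 9/100.
rho*m = 9/100*43 = 3.87.
k = floor(3.87) = 3.

3


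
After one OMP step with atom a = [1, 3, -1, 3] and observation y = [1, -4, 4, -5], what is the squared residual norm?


a^T a = 20.
a^T y = -30.
coeff = -30/20 = -3/2.
||r||^2 = 13.

13


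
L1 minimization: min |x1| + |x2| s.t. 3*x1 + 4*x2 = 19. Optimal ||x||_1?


Axis intercepts:
  x1 = 19/3, x2 = 0: L1 = 19/3
  x1 = 0, x2 = 19/4: L1 = 19/4
x* = (0, 19/4)
||x*||_1 = 19/4.

19/4


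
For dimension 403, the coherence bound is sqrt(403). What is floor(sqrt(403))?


20^2 = 400 <= 403 < 441 = 21^2, so 20 <= sqrt(403) < 21.
floor(sqrt(403)) = 20.

20


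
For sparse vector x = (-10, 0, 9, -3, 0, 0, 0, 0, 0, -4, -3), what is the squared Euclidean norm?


Non-zero entries: [(0, -10), (2, 9), (3, -3), (9, -4), (10, -3)]
Squares: [100, 81, 9, 16, 9]
||x||_2^2 = sum = 215.

215
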